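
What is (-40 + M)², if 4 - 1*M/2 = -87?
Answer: 20164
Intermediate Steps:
M = 182 (M = 8 - 2*(-87) = 8 + 174 = 182)
(-40 + M)² = (-40 + 182)² = 142² = 20164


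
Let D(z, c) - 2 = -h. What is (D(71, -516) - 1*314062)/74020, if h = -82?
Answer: -156989/37010 ≈ -4.2418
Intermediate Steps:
D(z, c) = 84 (D(z, c) = 2 - 1*(-82) = 2 + 82 = 84)
(D(71, -516) - 1*314062)/74020 = (84 - 1*314062)/74020 = (84 - 314062)*(1/74020) = -313978*1/74020 = -156989/37010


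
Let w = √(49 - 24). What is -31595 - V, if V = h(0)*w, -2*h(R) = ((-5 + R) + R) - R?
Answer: -63215/2 ≈ -31608.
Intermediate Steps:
h(R) = 5/2 - R/2 (h(R) = -(((-5 + R) + R) - R)/2 = -((-5 + 2*R) - R)/2 = -(-5 + R)/2 = 5/2 - R/2)
w = 5 (w = √25 = 5)
V = 25/2 (V = (5/2 - ½*0)*5 = (5/2 + 0)*5 = (5/2)*5 = 25/2 ≈ 12.500)
-31595 - V = -31595 - 1*25/2 = -31595 - 25/2 = -63215/2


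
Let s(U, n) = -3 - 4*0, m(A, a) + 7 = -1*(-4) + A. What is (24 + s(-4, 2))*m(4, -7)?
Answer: 21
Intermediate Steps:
m(A, a) = -3 + A (m(A, a) = -7 + (-1*(-4) + A) = -7 + (4 + A) = -3 + A)
s(U, n) = -3 (s(U, n) = -3 + 0 = -3)
(24 + s(-4, 2))*m(4, -7) = (24 - 3)*(-3 + 4) = 21*1 = 21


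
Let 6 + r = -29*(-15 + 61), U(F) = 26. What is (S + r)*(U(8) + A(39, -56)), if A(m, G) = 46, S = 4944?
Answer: 259488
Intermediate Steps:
r = -1340 (r = -6 - 29*(-15 + 61) = -6 - 29*46 = -6 - 1334 = -1340)
(S + r)*(U(8) + A(39, -56)) = (4944 - 1340)*(26 + 46) = 3604*72 = 259488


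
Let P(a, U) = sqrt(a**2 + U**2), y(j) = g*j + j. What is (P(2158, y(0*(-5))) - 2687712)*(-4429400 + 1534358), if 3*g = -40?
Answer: 7774791623268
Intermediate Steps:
g = -40/3 (g = (1/3)*(-40) = -40/3 ≈ -13.333)
y(j) = -37*j/3 (y(j) = -40*j/3 + j = -37*j/3)
P(a, U) = sqrt(U**2 + a**2)
(P(2158, y(0*(-5))) - 2687712)*(-4429400 + 1534358) = (sqrt((-0*(-5))**2 + 2158**2) - 2687712)*(-4429400 + 1534358) = (sqrt((-37/3*0)**2 + 4656964) - 2687712)*(-2895042) = (sqrt(0**2 + 4656964) - 2687712)*(-2895042) = (sqrt(0 + 4656964) - 2687712)*(-2895042) = (sqrt(4656964) - 2687712)*(-2895042) = (2158 - 2687712)*(-2895042) = -2685554*(-2895042) = 7774791623268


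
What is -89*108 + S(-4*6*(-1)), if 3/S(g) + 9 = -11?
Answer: -192243/20 ≈ -9612.2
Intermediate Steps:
S(g) = -3/20 (S(g) = 3/(-9 - 11) = 3/(-20) = 3*(-1/20) = -3/20)
-89*108 + S(-4*6*(-1)) = -89*108 - 3/20 = -9612 - 3/20 = -192243/20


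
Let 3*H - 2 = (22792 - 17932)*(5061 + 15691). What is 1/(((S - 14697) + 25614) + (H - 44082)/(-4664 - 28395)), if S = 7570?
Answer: 99177/1732762723 ≈ 5.7236e-5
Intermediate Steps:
H = 100854722/3 (H = ⅔ + ((22792 - 17932)*(5061 + 15691))/3 = ⅔ + (4860*20752)/3 = ⅔ + (⅓)*100854720 = ⅔ + 33618240 = 100854722/3 ≈ 3.3618e+7)
1/(((S - 14697) + 25614) + (H - 44082)/(-4664 - 28395)) = 1/(((7570 - 14697) + 25614) + (100854722/3 - 44082)/(-4664 - 28395)) = 1/((-7127 + 25614) + (100722476/3)/(-33059)) = 1/(18487 + (100722476/3)*(-1/33059)) = 1/(18487 - 100722476/99177) = 1/(1732762723/99177) = 99177/1732762723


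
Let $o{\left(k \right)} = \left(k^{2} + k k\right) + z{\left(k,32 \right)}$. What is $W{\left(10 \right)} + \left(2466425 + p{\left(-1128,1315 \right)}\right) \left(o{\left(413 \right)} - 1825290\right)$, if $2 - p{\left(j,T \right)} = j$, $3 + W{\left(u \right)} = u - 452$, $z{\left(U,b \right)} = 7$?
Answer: $-3662209415920$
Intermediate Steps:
$W{\left(u \right)} = -455 + u$ ($W{\left(u \right)} = -3 + \left(u - 452\right) = -3 + \left(-452 + u\right) = -455 + u$)
$p{\left(j,T \right)} = 2 - j$
$o{\left(k \right)} = 7 + 2 k^{2}$ ($o{\left(k \right)} = \left(k^{2} + k k\right) + 7 = \left(k^{2} + k^{2}\right) + 7 = 2 k^{2} + 7 = 7 + 2 k^{2}$)
$W{\left(10 \right)} + \left(2466425 + p{\left(-1128,1315 \right)}\right) \left(o{\left(413 \right)} - 1825290\right) = \left(-455 + 10\right) + \left(2466425 + \left(2 - -1128\right)\right) \left(\left(7 + 2 \cdot 413^{2}\right) - 1825290\right) = -445 + \left(2466425 + \left(2 + 1128\right)\right) \left(\left(7 + 2 \cdot 170569\right) - 1825290\right) = -445 + \left(2466425 + 1130\right) \left(\left(7 + 341138\right) - 1825290\right) = -445 + 2467555 \left(341145 - 1825290\right) = -445 + 2467555 \left(-1484145\right) = -445 - 3662209415475 = -3662209415920$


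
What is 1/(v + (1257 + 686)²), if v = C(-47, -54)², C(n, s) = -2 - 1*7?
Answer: 1/3775330 ≈ 2.6488e-7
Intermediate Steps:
C(n, s) = -9 (C(n, s) = -2 - 7 = -9)
v = 81 (v = (-9)² = 81)
1/(v + (1257 + 686)²) = 1/(81 + (1257 + 686)²) = 1/(81 + 1943²) = 1/(81 + 3775249) = 1/3775330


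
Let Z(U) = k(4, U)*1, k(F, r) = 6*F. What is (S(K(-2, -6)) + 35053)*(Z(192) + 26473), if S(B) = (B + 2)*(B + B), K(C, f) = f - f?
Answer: 928799341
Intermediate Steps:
K(C, f) = 0
S(B) = 2*B*(2 + B) (S(B) = (2 + B)*(2*B) = 2*B*(2 + B))
Z(U) = 24 (Z(U) = (6*4)*1 = 24*1 = 24)
(S(K(-2, -6)) + 35053)*(Z(192) + 26473) = (2*0*(2 + 0) + 35053)*(24 + 26473) = (2*0*2 + 35053)*26497 = (0 + 35053)*26497 = 35053*26497 = 928799341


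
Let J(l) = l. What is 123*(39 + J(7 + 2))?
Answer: 5904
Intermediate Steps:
123*(39 + J(7 + 2)) = 123*(39 + (7 + 2)) = 123*(39 + 9) = 123*48 = 5904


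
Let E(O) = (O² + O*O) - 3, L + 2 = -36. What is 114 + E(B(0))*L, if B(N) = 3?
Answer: -456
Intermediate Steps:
L = -38 (L = -2 - 36 = -38)
E(O) = -3 + 2*O² (E(O) = (O² + O²) - 3 = 2*O² - 3 = -3 + 2*O²)
114 + E(B(0))*L = 114 + (-3 + 2*3²)*(-38) = 114 + (-3 + 2*9)*(-38) = 114 + (-3 + 18)*(-38) = 114 + 15*(-38) = 114 - 570 = -456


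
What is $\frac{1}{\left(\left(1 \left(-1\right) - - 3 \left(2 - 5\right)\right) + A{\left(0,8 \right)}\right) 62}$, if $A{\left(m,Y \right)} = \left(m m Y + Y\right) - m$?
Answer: $- \frac{1}{124} \approx -0.0080645$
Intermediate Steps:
$A{\left(m,Y \right)} = Y - m + Y m^{2}$ ($A{\left(m,Y \right)} = \left(m^{2} Y + Y\right) - m = \left(Y m^{2} + Y\right) - m = \left(Y + Y m^{2}\right) - m = Y - m + Y m^{2}$)
$\frac{1}{\left(\left(1 \left(-1\right) - - 3 \left(2 - 5\right)\right) + A{\left(0,8 \right)}\right) 62} = \frac{1}{\left(\left(1 \left(-1\right) - - 3 \left(2 - 5\right)\right) + \left(8 - 0 + 8 \cdot 0^{2}\right)\right) 62} = \frac{1}{\left(\left(-1 - \left(-3\right) \left(-3\right)\right) + \left(8 + 0 + 8 \cdot 0\right)\right) 62} = \frac{1}{\left(\left(-1 - 9\right) + \left(8 + 0 + 0\right)\right) 62} = \frac{1}{\left(\left(-1 - 9\right) + 8\right) 62} = \frac{1}{\left(-10 + 8\right) 62} = \frac{1}{\left(-2\right) 62} = \frac{1}{-124} = - \frac{1}{124}$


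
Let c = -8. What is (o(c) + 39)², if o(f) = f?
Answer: 961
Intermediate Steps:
(o(c) + 39)² = (-8 + 39)² = 31² = 961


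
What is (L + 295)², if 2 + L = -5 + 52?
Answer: 115600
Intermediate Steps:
L = 45 (L = -2 + (-5 + 52) = -2 + 47 = 45)
(L + 295)² = (45 + 295)² = 340² = 115600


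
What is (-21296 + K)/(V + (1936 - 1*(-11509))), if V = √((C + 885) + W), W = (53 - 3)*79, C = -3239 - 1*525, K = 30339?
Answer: 121583135/180766954 - 27129*√119/180766954 ≈ 0.67096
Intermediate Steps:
C = -3764 (C = -3239 - 525 = -3764)
W = 3950 (W = 50*79 = 3950)
V = 3*√119 (V = √((-3764 + 885) + 3950) = √(-2879 + 3950) = √1071 = 3*√119 ≈ 32.726)
(-21296 + K)/(V + (1936 - 1*(-11509))) = (-21296 + 30339)/(3*√119 + (1936 - 1*(-11509))) = 9043/(3*√119 + (1936 + 11509)) = 9043/(3*√119 + 13445) = 9043/(13445 + 3*√119)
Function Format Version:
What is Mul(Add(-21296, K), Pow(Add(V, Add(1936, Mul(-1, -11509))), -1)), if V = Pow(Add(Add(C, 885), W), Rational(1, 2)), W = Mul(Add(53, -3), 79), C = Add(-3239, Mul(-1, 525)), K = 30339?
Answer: Add(Rational(121583135, 180766954), Mul(Rational(-27129, 180766954), Pow(119, Rational(1, 2)))) ≈ 0.67096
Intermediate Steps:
C = -3764 (C = Add(-3239, -525) = -3764)
W = 3950 (W = Mul(50, 79) = 3950)
V = Mul(3, Pow(119, Rational(1, 2))) (V = Pow(Add(Add(-3764, 885), 3950), Rational(1, 2)) = Pow(Add(-2879, 3950), Rational(1, 2)) = Pow(1071, Rational(1, 2)) = Mul(3, Pow(119, Rational(1, 2))) ≈ 32.726)
Mul(Add(-21296, K), Pow(Add(V, Add(1936, Mul(-1, -11509))), -1)) = Mul(Add(-21296, 30339), Pow(Add(Mul(3, Pow(119, Rational(1, 2))), Add(1936, Mul(-1, -11509))), -1)) = Mul(9043, Pow(Add(Mul(3, Pow(119, Rational(1, 2))), Add(1936, 11509)), -1)) = Mul(9043, Pow(Add(Mul(3, Pow(119, Rational(1, 2))), 13445), -1)) = Mul(9043, Pow(Add(13445, Mul(3, Pow(119, Rational(1, 2)))), -1))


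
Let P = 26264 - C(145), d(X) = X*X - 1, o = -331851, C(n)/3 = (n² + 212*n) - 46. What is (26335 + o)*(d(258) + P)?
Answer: 19042812280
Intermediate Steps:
C(n) = -138 + 3*n² + 636*n (C(n) = 3*((n² + 212*n) - 46) = 3*(-46 + n² + 212*n) = -138 + 3*n² + 636*n)
d(X) = -1 + X² (d(X) = X² - 1 = -1 + X²)
P = -128893 (P = 26264 - (-138 + 3*145² + 636*145) = 26264 - (-138 + 3*21025 + 92220) = 26264 - (-138 + 63075 + 92220) = 26264 - 1*155157 = 26264 - 155157 = -128893)
(26335 + o)*(d(258) + P) = (26335 - 331851)*((-1 + 258²) - 128893) = -305516*((-1 + 66564) - 128893) = -305516*(66563 - 128893) = -305516*(-62330) = 19042812280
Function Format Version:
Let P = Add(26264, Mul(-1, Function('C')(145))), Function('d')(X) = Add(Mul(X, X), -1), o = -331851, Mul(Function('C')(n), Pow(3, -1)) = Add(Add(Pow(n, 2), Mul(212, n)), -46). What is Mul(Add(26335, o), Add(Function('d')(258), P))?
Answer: 19042812280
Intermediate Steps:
Function('C')(n) = Add(-138, Mul(3, Pow(n, 2)), Mul(636, n)) (Function('C')(n) = Mul(3, Add(Add(Pow(n, 2), Mul(212, n)), -46)) = Mul(3, Add(-46, Pow(n, 2), Mul(212, n))) = Add(-138, Mul(3, Pow(n, 2)), Mul(636, n)))
Function('d')(X) = Add(-1, Pow(X, 2)) (Function('d')(X) = Add(Pow(X, 2), -1) = Add(-1, Pow(X, 2)))
P = -128893 (P = Add(26264, Mul(-1, Add(-138, Mul(3, Pow(145, 2)), Mul(636, 145)))) = Add(26264, Mul(-1, Add(-138, Mul(3, 21025), 92220))) = Add(26264, Mul(-1, Add(-138, 63075, 92220))) = Add(26264, Mul(-1, 155157)) = Add(26264, -155157) = -128893)
Mul(Add(26335, o), Add(Function('d')(258), P)) = Mul(Add(26335, -331851), Add(Add(-1, Pow(258, 2)), -128893)) = Mul(-305516, Add(Add(-1, 66564), -128893)) = Mul(-305516, Add(66563, -128893)) = Mul(-305516, -62330) = 19042812280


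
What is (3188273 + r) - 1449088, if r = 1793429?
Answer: 3532614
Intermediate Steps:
(3188273 + r) - 1449088 = (3188273 + 1793429) - 1449088 = 4981702 - 1449088 = 3532614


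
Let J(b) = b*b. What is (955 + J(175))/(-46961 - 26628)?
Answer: -31580/73589 ≈ -0.42914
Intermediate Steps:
J(b) = b**2
(955 + J(175))/(-46961 - 26628) = (955 + 175**2)/(-46961 - 26628) = (955 + 30625)/(-73589) = 31580*(-1/73589) = -31580/73589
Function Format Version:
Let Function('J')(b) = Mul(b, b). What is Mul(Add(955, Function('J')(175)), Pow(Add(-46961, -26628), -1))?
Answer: Rational(-31580, 73589) ≈ -0.42914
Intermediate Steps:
Function('J')(b) = Pow(b, 2)
Mul(Add(955, Function('J')(175)), Pow(Add(-46961, -26628), -1)) = Mul(Add(955, Pow(175, 2)), Pow(Add(-46961, -26628), -1)) = Mul(Add(955, 30625), Pow(-73589, -1)) = Mul(31580, Rational(-1, 73589)) = Rational(-31580, 73589)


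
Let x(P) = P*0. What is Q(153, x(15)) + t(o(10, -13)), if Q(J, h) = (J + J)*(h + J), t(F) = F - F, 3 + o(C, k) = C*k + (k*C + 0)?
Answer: 46818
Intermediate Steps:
o(C, k) = -3 + 2*C*k (o(C, k) = -3 + (C*k + (k*C + 0)) = -3 + (C*k + (C*k + 0)) = -3 + (C*k + C*k) = -3 + 2*C*k)
t(F) = 0
x(P) = 0
Q(J, h) = 2*J*(J + h) (Q(J, h) = (2*J)*(J + h) = 2*J*(J + h))
Q(153, x(15)) + t(o(10, -13)) = 2*153*(153 + 0) + 0 = 2*153*153 + 0 = 46818 + 0 = 46818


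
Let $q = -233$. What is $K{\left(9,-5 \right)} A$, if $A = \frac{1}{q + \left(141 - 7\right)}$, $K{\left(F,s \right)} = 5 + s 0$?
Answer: $- \frac{5}{99} \approx -0.050505$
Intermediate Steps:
$K{\left(F,s \right)} = 5$ ($K{\left(F,s \right)} = 5 + 0 = 5$)
$A = - \frac{1}{99}$ ($A = \frac{1}{-233 + \left(141 - 7\right)} = \frac{1}{-233 + 134} = \frac{1}{-99} = - \frac{1}{99} \approx -0.010101$)
$K{\left(9,-5 \right)} A = 5 \left(- \frac{1}{99}\right) = - \frac{5}{99}$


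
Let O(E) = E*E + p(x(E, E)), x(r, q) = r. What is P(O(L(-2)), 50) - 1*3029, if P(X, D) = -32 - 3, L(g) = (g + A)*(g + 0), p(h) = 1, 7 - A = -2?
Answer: -3064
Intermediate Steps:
A = 9 (A = 7 - 1*(-2) = 7 + 2 = 9)
L(g) = g*(9 + g) (L(g) = (g + 9)*(g + 0) = (9 + g)*g = g*(9 + g))
O(E) = 1 + E**2 (O(E) = E*E + 1 = E**2 + 1 = 1 + E**2)
P(X, D) = -35
P(O(L(-2)), 50) - 1*3029 = -35 - 1*3029 = -35 - 3029 = -3064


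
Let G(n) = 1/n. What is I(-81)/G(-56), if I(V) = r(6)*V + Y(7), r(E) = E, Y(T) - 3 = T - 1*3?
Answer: 26824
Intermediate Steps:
Y(T) = T (Y(T) = 3 + (T - 1*3) = 3 + (T - 3) = 3 + (-3 + T) = T)
I(V) = 7 + 6*V (I(V) = 6*V + 7 = 7 + 6*V)
I(-81)/G(-56) = (7 + 6*(-81))/(1/(-56)) = (7 - 486)/(-1/56) = -479*(-56) = 26824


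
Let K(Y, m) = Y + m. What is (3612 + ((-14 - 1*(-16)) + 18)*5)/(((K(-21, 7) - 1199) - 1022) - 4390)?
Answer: -3712/6625 ≈ -0.56030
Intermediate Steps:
(3612 + ((-14 - 1*(-16)) + 18)*5)/(((K(-21, 7) - 1199) - 1022) - 4390) = (3612 + ((-14 - 1*(-16)) + 18)*5)/((((-21 + 7) - 1199) - 1022) - 4390) = (3612 + ((-14 + 16) + 18)*5)/(((-14 - 1199) - 1022) - 4390) = (3612 + (2 + 18)*5)/((-1213 - 1022) - 4390) = (3612 + 20*5)/(-2235 - 4390) = (3612 + 100)/(-6625) = 3712*(-1/6625) = -3712/6625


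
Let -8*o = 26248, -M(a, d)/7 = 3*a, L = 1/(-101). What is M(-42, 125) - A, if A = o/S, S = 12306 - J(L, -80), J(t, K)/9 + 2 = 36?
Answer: 10587281/12000 ≈ 882.27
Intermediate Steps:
L = -1/101 ≈ -0.0099010
J(t, K) = 306 (J(t, K) = -18 + 9*36 = -18 + 324 = 306)
M(a, d) = -21*a
S = 12000 (S = 12306 - 1*306 = 12306 - 306 = 12000)
o = -3281 (o = -⅛*26248 = -3281)
A = -3281/12000 ≈ -0.27342
M(-42, 125) - A = -21*(-42) - 1*(-3281/12000) = 882 + 3281/12000 = 10587281/12000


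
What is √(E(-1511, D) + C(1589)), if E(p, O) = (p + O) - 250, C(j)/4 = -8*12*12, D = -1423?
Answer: 4*I*√487 ≈ 88.272*I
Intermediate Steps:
C(j) = -4608 (C(j) = 4*(-8*12*12) = 4*(-96*12) = 4*(-1152) = -4608)
E(p, O) = -250 + O + p (E(p, O) = (O + p) - 250 = -250 + O + p)
√(E(-1511, D) + C(1589)) = √((-250 - 1423 - 1511) - 4608) = √(-3184 - 4608) = √(-7792) = 4*I*√487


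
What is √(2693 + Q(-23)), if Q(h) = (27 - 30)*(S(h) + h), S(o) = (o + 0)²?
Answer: 5*√47 ≈ 34.278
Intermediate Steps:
S(o) = o²
Q(h) = -3*h - 3*h² (Q(h) = (27 - 30)*(h² + h) = -3*(h + h²) = -3*h - 3*h²)
√(2693 + Q(-23)) = √(2693 + 3*(-23)*(-1 - 1*(-23))) = √(2693 + 3*(-23)*(-1 + 23)) = √(2693 + 3*(-23)*22) = √(2693 - 1518) = √1175 = 5*√47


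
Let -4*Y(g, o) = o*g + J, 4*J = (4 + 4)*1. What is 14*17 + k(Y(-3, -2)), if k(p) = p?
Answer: 236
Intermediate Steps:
J = 2 (J = ((4 + 4)*1)/4 = (8*1)/4 = (1/4)*8 = 2)
Y(g, o) = -1/2 - g*o/4 (Y(g, o) = -(o*g + 2)/4 = -(g*o + 2)/4 = -(2 + g*o)/4 = -1/2 - g*o/4)
14*17 + k(Y(-3, -2)) = 14*17 + (-1/2 - 1/4*(-3)*(-2)) = 238 + (-1/2 - 3/2) = 238 - 2 = 236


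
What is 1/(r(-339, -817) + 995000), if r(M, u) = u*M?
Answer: 1/1271963 ≈ 7.8619e-7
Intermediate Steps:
r(M, u) = M*u
1/(r(-339, -817) + 995000) = 1/(-339*(-817) + 995000) = 1/(276963 + 995000) = 1/1271963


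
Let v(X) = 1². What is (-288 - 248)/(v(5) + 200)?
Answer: -8/3 ≈ -2.6667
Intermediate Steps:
v(X) = 1
(-288 - 248)/(v(5) + 200) = (-288 - 248)/(1 + 200) = -536/201 = -536*1/201 = -8/3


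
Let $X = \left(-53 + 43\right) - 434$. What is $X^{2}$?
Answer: $197136$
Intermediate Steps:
$X = -444$ ($X = -10 - 434 = -444$)
$X^{2} = \left(-444\right)^{2} = 197136$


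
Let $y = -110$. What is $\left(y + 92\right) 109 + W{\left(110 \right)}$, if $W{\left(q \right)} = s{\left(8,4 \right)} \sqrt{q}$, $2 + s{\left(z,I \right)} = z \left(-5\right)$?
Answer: $-1962 - 42 \sqrt{110} \approx -2402.5$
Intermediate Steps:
$s{\left(z,I \right)} = -2 - 5 z$ ($s{\left(z,I \right)} = -2 + z \left(-5\right) = -2 - 5 z$)
$W{\left(q \right)} = - 42 \sqrt{q}$ ($W{\left(q \right)} = \left(-2 - 40\right) \sqrt{q} = - 42 \sqrt{q}$)
$\left(y + 92\right) 109 + W{\left(110 \right)} = \left(-110 + 92\right) 109 - 42 \sqrt{110} = \left(-18\right) 109 - 42 \sqrt{110} = -1962 - 42 \sqrt{110}$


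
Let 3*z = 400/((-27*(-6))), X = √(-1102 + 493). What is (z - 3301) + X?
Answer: -801943/243 + I*√609 ≈ -3300.2 + 24.678*I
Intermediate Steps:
X = I*√609 (X = √(-609) = I*√609 ≈ 24.678*I)
z = 200/243 (z = (400/((-27*(-6))))/3 = (400/162)/3 = (400*(1/162))/3 = (⅓)*(200/81) = 200/243 ≈ 0.82305)
(z - 3301) + X = (200/243 - 3301) + I*√609 = -801943/243 + I*√609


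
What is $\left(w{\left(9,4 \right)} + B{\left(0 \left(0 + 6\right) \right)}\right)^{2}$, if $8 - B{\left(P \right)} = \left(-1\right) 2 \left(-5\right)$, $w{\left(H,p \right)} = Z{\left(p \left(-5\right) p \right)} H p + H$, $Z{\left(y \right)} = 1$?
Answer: $1849$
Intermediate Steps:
$w{\left(H,p \right)} = H + H p$ ($w{\left(H,p \right)} = 1 H p + H = H p + H = H + H p$)
$B{\left(P \right)} = -2$ ($B{\left(P \right)} = 8 - \left(-1\right) 2 \left(-5\right) = 8 - \left(-2\right) \left(-5\right) = 8 - 10 = -2$)
$\left(w{\left(9,4 \right)} + B{\left(0 \left(0 + 6\right) \right)}\right)^{2} = \left(9 \left(1 + 4\right) - 2\right)^{2} = \left(9 \cdot 5 - 2\right)^{2} = \left(45 - 2\right)^{2} = 43^{2} = 1849$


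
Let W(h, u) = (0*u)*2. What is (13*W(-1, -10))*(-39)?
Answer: 0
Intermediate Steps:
W(h, u) = 0 (W(h, u) = 0*2 = 0)
(13*W(-1, -10))*(-39) = (13*0)*(-39) = 0*(-39) = 0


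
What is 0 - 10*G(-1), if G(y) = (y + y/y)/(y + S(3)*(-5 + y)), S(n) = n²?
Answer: 0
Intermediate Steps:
G(y) = (1 + y)/(-45 + 10*y) (G(y) = (y + y/y)/(y + 3²*(-5 + y)) = (y + 1)/(y + 9*(-5 + y)) = (1 + y)/(y + (-45 + 9*y)) = (1 + y)/(-45 + 10*y))
0 - 10*G(-1) = 0 - 2*(1 - 1)/(-9 + 2*(-1)) = 0 - 2*0/(-9 - 2) = 0 - 2*0/(-11) = 0 - 2*(-1)*0/11 = 0 - 10*0 = 0 + 0 = 0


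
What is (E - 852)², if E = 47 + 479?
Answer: 106276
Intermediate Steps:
E = 526
(E - 852)² = (526 - 852)² = (-326)² = 106276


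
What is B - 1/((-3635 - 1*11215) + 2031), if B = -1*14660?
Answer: -187926539/12819 ≈ -14660.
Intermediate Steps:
B = -14660
B - 1/((-3635 - 1*11215) + 2031) = -14660 - 1/((-3635 - 1*11215) + 2031) = -14660 - 1/((-3635 - 11215) + 2031) = -14660 - 1/(-14850 + 2031) = -14660 - 1/(-12819) = -14660 - 1*(-1/12819) = -14660 + 1/12819 = -187926539/12819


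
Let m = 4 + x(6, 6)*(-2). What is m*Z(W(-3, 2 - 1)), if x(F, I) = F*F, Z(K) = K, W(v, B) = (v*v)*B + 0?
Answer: -612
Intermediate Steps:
W(v, B) = B*v**2 (W(v, B) = v**2*B + 0 = B*v**2 + 0 = B*v**2)
x(F, I) = F**2
m = -68 (m = 4 + 6**2*(-2) = 4 + 36*(-2) = 4 - 72 = -68)
m*Z(W(-3, 2 - 1)) = -68*(2 - 1)*(-3)**2 = -68*9 = -612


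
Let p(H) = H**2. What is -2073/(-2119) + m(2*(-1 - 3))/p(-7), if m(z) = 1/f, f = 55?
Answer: 5588854/5710705 ≈ 0.97866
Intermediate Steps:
m(z) = 1/55
-2073/(-2119) + m(2*(-1 - 3))/p(-7) = -2073/(-2119) + 1/(55*((-7)**2)) = -2073*(-1/2119) + (1/55)/49 = 2073/2119 + (1/55)*(1/49) = 2073/2119 + 1/2695 = 5588854/5710705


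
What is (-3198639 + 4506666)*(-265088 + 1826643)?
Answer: 2042556101985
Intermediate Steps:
(-3198639 + 4506666)*(-265088 + 1826643) = 1308027*1561555 = 2042556101985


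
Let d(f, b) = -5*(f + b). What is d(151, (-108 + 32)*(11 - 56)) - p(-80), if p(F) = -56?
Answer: -17799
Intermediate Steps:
d(f, b) = -5*b - 5*f (d(f, b) = -5*(b + f) = -5*b - 5*f)
d(151, (-108 + 32)*(11 - 56)) - p(-80) = (-5*(-108 + 32)*(11 - 56) - 5*151) - 1*(-56) = (-(-380)*(-45) - 755) + 56 = (-5*3420 - 755) + 56 = (-17100 - 755) + 56 = -17855 + 56 = -17799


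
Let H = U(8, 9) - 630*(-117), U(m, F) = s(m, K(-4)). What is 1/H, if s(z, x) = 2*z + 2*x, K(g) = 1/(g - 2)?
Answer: 3/221177 ≈ 1.3564e-5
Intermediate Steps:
K(g) = 1/(-2 + g)
s(z, x) = 2*x + 2*z
U(m, F) = -1/3 + 2*m (U(m, F) = 2/(-2 - 4) + 2*m = 2/(-6) + 2*m = 2*(-1/6) + 2*m = -1/3 + 2*m)
H = 221177/3 (H = (-1/3 + 2*8) - 630*(-117) = (-1/3 + 16) + 73710 = 47/3 + 73710 = 221177/3 ≈ 73726.)
1/H = 1/(221177/3) = 3/221177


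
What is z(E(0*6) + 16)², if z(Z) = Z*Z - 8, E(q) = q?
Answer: 61504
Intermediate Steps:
z(Z) = -8 + Z² (z(Z) = Z² - 8 = -8 + Z²)
z(E(0*6) + 16)² = (-8 + (0*6 + 16)²)² = (-8 + (0 + 16)²)² = (-8 + 16²)² = (-8 + 256)² = 248² = 61504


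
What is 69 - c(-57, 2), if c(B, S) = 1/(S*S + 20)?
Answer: 1655/24 ≈ 68.958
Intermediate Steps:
c(B, S) = 1/(20 + S**2) (c(B, S) = 1/(S**2 + 20) = 1/(20 + S**2))
69 - c(-57, 2) = 69 - 1/(20 + 2**2) = 69 - 1/(20 + 4) = 69 - 1/24 = 1655/24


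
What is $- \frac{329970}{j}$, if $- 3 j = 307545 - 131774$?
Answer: $\frac{989910}{175771} \approx 5.6318$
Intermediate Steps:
$j = - \frac{175771}{3}$ ($j = - \frac{307545 - 131774}{3} = \left(- \frac{1}{3}\right) 175771 = - \frac{175771}{3} \approx -58590.0$)
$- \frac{329970}{j} = - \frac{329970}{- \frac{175771}{3}} = \left(-329970\right) \left(- \frac{3}{175771}\right) = \frac{989910}{175771}$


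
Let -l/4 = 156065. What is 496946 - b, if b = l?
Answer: 1121206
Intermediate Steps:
l = -624260 (l = -4*156065 = -624260)
b = -624260
496946 - b = 496946 - 1*(-624260) = 496946 + 624260 = 1121206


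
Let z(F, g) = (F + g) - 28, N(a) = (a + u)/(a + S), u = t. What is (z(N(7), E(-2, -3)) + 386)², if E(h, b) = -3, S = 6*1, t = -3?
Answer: 21335161/169 ≈ 1.2624e+5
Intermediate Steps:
S = 6
u = -3
N(a) = (-3 + a)/(6 + a) (N(a) = (a - 3)/(a + 6) = (-3 + a)/(6 + a))
z(F, g) = -28 + F + g
(z(N(7), E(-2, -3)) + 386)² = ((-28 + (-3 + 7)/(6 + 7) - 3) + 386)² = ((-28 + 4/13 - 3) + 386)² = (-399/13 + 386)² = (4619/13)² = 21335161/169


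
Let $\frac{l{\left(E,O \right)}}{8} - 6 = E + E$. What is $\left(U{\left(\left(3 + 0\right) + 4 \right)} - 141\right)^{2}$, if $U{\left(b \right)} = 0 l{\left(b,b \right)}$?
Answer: $19881$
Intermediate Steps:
$l{\left(E,O \right)} = 48 + 16 E$ ($l{\left(E,O \right)} = 48 + 8 \left(E + E\right) = 48 + 8 \cdot 2 E = 48 + 16 E$)
$U{\left(b \right)} = 0$ ($U{\left(b \right)} = 0 \left(48 + 16 b\right) = 0$)
$\left(U{\left(\left(3 + 0\right) + 4 \right)} - 141\right)^{2} = \left(0 - 141\right)^{2} = \left(-141\right)^{2} = 19881$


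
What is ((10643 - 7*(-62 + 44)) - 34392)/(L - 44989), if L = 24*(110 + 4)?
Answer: 23623/42253 ≈ 0.55908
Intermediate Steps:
L = 2736 (L = 24*114 = 2736)
((10643 - 7*(-62 + 44)) - 34392)/(L - 44989) = ((10643 - 7*(-62 + 44)) - 34392)/(2736 - 44989) = ((10643 - 7*(-18)) - 34392)/(-42253) = ((10643 - 1*(-126)) - 34392)*(-1/42253) = ((10643 + 126) - 34392)*(-1/42253) = (10769 - 34392)*(-1/42253) = -23623*(-1/42253) = 23623/42253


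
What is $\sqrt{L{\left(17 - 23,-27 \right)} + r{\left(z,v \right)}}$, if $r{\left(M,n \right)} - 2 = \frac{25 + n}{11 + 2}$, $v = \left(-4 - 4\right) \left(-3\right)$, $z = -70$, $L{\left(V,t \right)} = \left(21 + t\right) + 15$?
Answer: $\frac{8 \sqrt{39}}{13} \approx 3.8431$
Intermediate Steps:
$L{\left(V,t \right)} = 36 + t$
$v = 24$ ($v = \left(-8\right) \left(-3\right) = 24$)
$r{\left(M,n \right)} = \frac{51}{13} + \frac{n}{13}$ ($r{\left(M,n \right)} = 2 + \frac{25 + n}{11 + 2} = 2 + \frac{25 + n}{13} = 2 + \left(25 + n\right) \frac{1}{13} = 2 + \left(\frac{25}{13} + \frac{n}{13}\right) = \frac{51}{13} + \frac{n}{13}$)
$\sqrt{L{\left(17 - 23,-27 \right)} + r{\left(z,v \right)}} = \sqrt{\left(36 - 27\right) + \left(\frac{51}{13} + \frac{1}{13} \cdot 24\right)} = \sqrt{9 + \left(\frac{51}{13} + \frac{24}{13}\right)} = \sqrt{9 + \frac{75}{13}} = \sqrt{\frac{192}{13}} = \frac{8 \sqrt{39}}{13}$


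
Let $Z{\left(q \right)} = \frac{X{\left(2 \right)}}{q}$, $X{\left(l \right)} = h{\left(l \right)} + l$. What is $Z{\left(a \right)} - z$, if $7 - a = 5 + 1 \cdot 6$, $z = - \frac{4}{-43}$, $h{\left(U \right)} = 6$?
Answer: $- \frac{90}{43} \approx -2.093$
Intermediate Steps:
$X{\left(l \right)} = 6 + l$
$z = \frac{4}{43}$ ($z = \left(-4\right) \left(- \frac{1}{43}\right) = \frac{4}{43} \approx 0.093023$)
$a = -4$ ($a = 7 - \left(5 + 1 \cdot 6\right) = 7 - \left(5 + 6\right) = 7 - 11 = -4$)
$Z{\left(q \right)} = \frac{8}{q}$ ($Z{\left(q \right)} = \frac{6 + 2}{q} = \frac{8}{q}$)
$Z{\left(a \right)} - z = \frac{8}{-4} - \frac{4}{43} = 8 \left(- \frac{1}{4}\right) - \frac{4}{43} = -2 - \frac{4}{43} = - \frac{90}{43}$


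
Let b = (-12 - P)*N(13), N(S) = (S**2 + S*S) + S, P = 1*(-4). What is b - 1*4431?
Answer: -7239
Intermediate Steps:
P = -4
N(S) = S + 2*S**2 (N(S) = (S**2 + S**2) + S = 2*S**2 + S = S + 2*S**2)
b = -2808 (b = (-12 - 1*(-4))*(13*(1 + 2*13)) = (-12 + 4)*(13*(1 + 26)) = -104*27 = -8*351 = -2808)
b - 1*4431 = -2808 - 1*4431 = -2808 - 4431 = -7239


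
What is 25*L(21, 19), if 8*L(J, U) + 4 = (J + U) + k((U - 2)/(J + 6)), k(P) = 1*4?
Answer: 125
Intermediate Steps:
k(P) = 4
L(J, U) = J/8 + U/8 (L(J, U) = -½ + ((J + U) + 4)/8 = -½ + (4 + J + U)/8 = -½ + (½ + J/8 + U/8) = J/8 + U/8)
25*L(21, 19) = 25*((⅛)*21 + (⅛)*19) = 25*(21/8 + 19/8) = 25*5 = 125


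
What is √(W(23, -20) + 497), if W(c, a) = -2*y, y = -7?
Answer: √511 ≈ 22.605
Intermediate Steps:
W(c, a) = 14 (W(c, a) = -2*(-7) = 14)
√(W(23, -20) + 497) = √(14 + 497) = √511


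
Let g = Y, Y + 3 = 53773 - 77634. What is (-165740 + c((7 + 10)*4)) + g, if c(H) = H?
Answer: -189536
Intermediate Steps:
Y = -23864 (Y = -3 + (53773 - 77634) = -3 - 23861 = -23864)
g = -23864
(-165740 + c((7 + 10)*4)) + g = (-165740 + (7 + 10)*4) - 23864 = (-165740 + 17*4) - 23864 = (-165740 + 68) - 23864 = -165672 - 23864 = -189536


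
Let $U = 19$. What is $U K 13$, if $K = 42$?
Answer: $10374$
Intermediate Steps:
$U K 13 = 19 \cdot 42 \cdot 13 = 798 \cdot 13 = 10374$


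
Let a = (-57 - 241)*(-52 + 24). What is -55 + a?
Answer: 8289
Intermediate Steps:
a = 8344 (a = -298*(-28) = 8344)
-55 + a = -55 + 8344 = 8289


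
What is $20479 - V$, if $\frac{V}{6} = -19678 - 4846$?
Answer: $167623$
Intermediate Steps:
$V = -147144$ ($V = 6 \left(-19678 - 4846\right) = 6 \left(-24524\right) = -147144$)
$20479 - V = 20479 - -147144 = 20479 + 147144 = 167623$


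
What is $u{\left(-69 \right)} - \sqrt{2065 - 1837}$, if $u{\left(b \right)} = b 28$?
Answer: $-1932 - 2 \sqrt{57} \approx -1947.1$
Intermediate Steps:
$u{\left(b \right)} = 28 b$
$u{\left(-69 \right)} - \sqrt{2065 - 1837} = 28 \left(-69\right) - \sqrt{2065 - 1837} = -1932 - \sqrt{228} = -1932 - 2 \sqrt{57}$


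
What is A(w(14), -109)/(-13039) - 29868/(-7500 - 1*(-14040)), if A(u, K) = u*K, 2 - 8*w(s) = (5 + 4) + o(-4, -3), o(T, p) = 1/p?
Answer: -195021451/42637530 ≈ -4.5739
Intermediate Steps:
w(s) = -5/6 (w(s) = 1/4 - ((5 + 4) + 1/(-3))/8 = 1/4 - (9 - 1/3)/8 = 1/4 - 1/8*26/3 = 1/4 - 13/12 = -5/6)
A(u, K) = K*u
A(w(14), -109)/(-13039) - 29868/(-7500 - 1*(-14040)) = -109*(-5/6)/(-13039) - 29868/(-7500 - 1*(-14040)) = (545/6)*(-1/13039) - 29868/(-7500 + 14040) = -545/78234 - 29868/6540 = -545/78234 - 29868*1/6540 = -545/78234 - 2489/545 = -195021451/42637530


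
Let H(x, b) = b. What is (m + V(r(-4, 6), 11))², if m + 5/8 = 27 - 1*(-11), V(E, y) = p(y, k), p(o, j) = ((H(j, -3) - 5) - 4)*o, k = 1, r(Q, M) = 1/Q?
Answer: 573049/64 ≈ 8953.9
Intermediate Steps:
p(o, j) = -12*o (p(o, j) = ((-3 - 5) - 4)*o = (-8 - 4)*o = -12*o)
V(E, y) = -12*y
m = 299/8 (m = -5/8 + (27 - 1*(-11)) = -5/8 + (27 + 11) = -5/8 + 38 = 299/8 ≈ 37.375)
(m + V(r(-4, 6), 11))² = (299/8 - 12*11)² = (299/8 - 132)² = (-757/8)² = 573049/64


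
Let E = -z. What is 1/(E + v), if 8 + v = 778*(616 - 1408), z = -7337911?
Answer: 1/6721727 ≈ 1.4877e-7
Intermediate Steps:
v = -616184 (v = -8 + 778*(616 - 1408) = -8 + 778*(-792) = -8 - 616176 = -616184)
E = 7337911 (E = -1*(-7337911) = 7337911)
1/(E + v) = 1/(7337911 - 616184) = 1/6721727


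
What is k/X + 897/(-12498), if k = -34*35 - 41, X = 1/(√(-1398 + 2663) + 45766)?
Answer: -234703883335/4166 - 1231*√1265 ≈ -5.6382e+7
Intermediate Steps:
X = 1/(45766 + √1265) (X = 1/(√1265 + 45766) = 1/(45766 + √1265) ≈ 2.1833e-5)
k = -1231 (k = -1190 - 41 = -1231)
k/X + 897/(-12498) = -1231/(45766/2094525491 - √1265/2094525491) + 897/(-12498) = -1231/(45766/2094525491 - √1265/2094525491) + 897*(-1/12498) = -1231/(45766/2094525491 - √1265/2094525491) - 299/4166 = -299/4166 - 1231/(45766/2094525491 - √1265/2094525491)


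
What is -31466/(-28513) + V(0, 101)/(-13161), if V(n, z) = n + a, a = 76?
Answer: 411957038/375259593 ≈ 1.0978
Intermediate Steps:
V(n, z) = 76 + n (V(n, z) = n + 76 = 76 + n)
-31466/(-28513) + V(0, 101)/(-13161) = -31466/(-28513) + (76 + 0)/(-13161) = -31466*(-1/28513) + 76*(-1/13161) = 31466/28513 - 76/13161 = 411957038/375259593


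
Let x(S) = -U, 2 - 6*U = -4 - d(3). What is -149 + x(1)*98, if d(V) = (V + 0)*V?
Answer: -394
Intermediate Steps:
d(V) = V² (d(V) = V*V = V²)
U = 5/2 (U = ⅓ - (-4 - 1*3²)/6 = ⅓ - (-4 - 1*9)/6 = ⅓ - (-4 - 9)/6 = ⅓ - ⅙*(-13) = ⅓ + 13/6 = 5/2 ≈ 2.5000)
x(S) = -5/2 (x(S) = -1*5/2 = -5/2)
-149 + x(1)*98 = -149 - 5/2*98 = -149 - 245 = -394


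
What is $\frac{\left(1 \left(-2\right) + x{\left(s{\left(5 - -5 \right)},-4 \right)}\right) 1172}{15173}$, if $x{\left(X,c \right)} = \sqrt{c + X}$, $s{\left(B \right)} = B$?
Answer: $- \frac{2344}{15173} + \frac{1172 \sqrt{6}}{15173} \approx 0.03472$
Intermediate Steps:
$x{\left(X,c \right)} = \sqrt{X + c}$
$\frac{\left(1 \left(-2\right) + x{\left(s{\left(5 - -5 \right)},-4 \right)}\right) 1172}{15173} = \frac{\left(1 \left(-2\right) + \sqrt{\left(5 - -5\right) - 4}\right) 1172}{15173} = \left(-2 + \sqrt{\left(5 + 5\right) - 4}\right) 1172 \cdot \frac{1}{15173} = \left(-2 + \sqrt{10 - 4}\right) 1172 \cdot \frac{1}{15173} = \left(-2 + \sqrt{6}\right) 1172 \cdot \frac{1}{15173} = \left(-2344 + 1172 \sqrt{6}\right) \frac{1}{15173} = - \frac{2344}{15173} + \frac{1172 \sqrt{6}}{15173}$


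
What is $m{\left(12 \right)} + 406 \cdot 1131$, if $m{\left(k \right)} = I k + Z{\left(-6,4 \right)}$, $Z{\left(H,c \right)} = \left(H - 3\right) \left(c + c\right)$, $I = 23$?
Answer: $459390$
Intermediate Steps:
$Z{\left(H,c \right)} = 2 c \left(-3 + H\right)$ ($Z{\left(H,c \right)} = \left(-3 + H\right) 2 c = 2 c \left(-3 + H\right)$)
$m{\left(k \right)} = -72 + 23 k$ ($m{\left(k \right)} = 23 k + 2 \cdot 4 \left(-3 - 6\right) = 23 k + 2 \cdot 4 \left(-9\right) = 23 k - 72 = -72 + 23 k$)
$m{\left(12 \right)} + 406 \cdot 1131 = \left(-72 + 23 \cdot 12\right) + 406 \cdot 1131 = \left(-72 + 276\right) + 459186 = 204 + 459186 = 459390$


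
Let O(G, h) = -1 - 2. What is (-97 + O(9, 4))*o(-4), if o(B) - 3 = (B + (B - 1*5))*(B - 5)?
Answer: -12000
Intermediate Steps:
O(G, h) = -3
o(B) = 3 + (-5 + B)*(-5 + 2*B) (o(B) = 3 + (B + (B - 1*5))*(B - 5) = 3 + (B + (B - 5))*(-5 + B) = 3 + (B + (-5 + B))*(-5 + B) = 3 + (-5 + 2*B)*(-5 + B) = 3 + (-5 + B)*(-5 + 2*B))
(-97 + O(9, 4))*o(-4) = (-97 - 3)*(28 - 15*(-4) + 2*(-4)**2) = -100*(28 + 60 + 2*16) = -100*(28 + 60 + 32) = -100*120 = -12000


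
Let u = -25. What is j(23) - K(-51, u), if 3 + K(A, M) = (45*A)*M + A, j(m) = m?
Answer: -57298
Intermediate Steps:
K(A, M) = -3 + A + 45*A*M (K(A, M) = -3 + ((45*A)*M + A) = -3 + (45*A*M + A) = -3 + (A + 45*A*M) = -3 + A + 45*A*M)
j(23) - K(-51, u) = 23 - (-3 - 51 + 45*(-51)*(-25)) = 23 - (-3 - 51 + 57375) = 23 - 1*57321 = 23 - 57321 = -57298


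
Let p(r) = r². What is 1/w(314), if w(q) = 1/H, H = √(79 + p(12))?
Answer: √223 ≈ 14.933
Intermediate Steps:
H = √223 (H = √(79 + 12²) = √(79 + 144) = √223 ≈ 14.933)
w(q) = √223/223 (w(q) = 1/(√223) = √223/223)
1/w(314) = 1/(√223/223) = √223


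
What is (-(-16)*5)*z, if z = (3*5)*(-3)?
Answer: -3600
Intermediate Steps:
z = -45 (z = 15*(-3) = -45)
(-(-16)*5)*z = -(-16)*5*(-45) = -4*(-20)*(-45) = 80*(-45) = -3600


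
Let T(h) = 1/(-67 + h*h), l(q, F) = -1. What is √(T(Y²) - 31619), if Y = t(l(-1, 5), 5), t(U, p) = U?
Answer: I*√137732430/66 ≈ 177.82*I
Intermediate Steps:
Y = -1
T(h) = 1/(-67 + h²)
√(T(Y²) - 31619) = √(1/(-67 + ((-1)²)²) - 31619) = √(1/(-67 + 1²) - 31619) = √(1/(-67 + 1) - 31619) = √(1/(-66) - 31619) = √(-1/66 - 31619) = √(-2086855/66) = I*√137732430/66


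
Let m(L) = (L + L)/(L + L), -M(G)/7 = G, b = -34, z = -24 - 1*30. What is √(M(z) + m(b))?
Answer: √379 ≈ 19.468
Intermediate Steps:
z = -54 (z = -24 - 30 = -54)
M(G) = -7*G
m(L) = 1 (m(L) = (2*L)/((2*L)) = (2*L)*(1/(2*L)) = 1)
√(M(z) + m(b)) = √(-7*(-54) + 1) = √(378 + 1) = √379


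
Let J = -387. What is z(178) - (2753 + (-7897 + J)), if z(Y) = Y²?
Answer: 37215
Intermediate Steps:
z(178) - (2753 + (-7897 + J)) = 178² - (2753 + (-7897 - 387)) = 31684 - (2753 - 8284) = 31684 - 1*(-5531) = 31684 + 5531 = 37215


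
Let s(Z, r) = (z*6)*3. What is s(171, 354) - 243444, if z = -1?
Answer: -243462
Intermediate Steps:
s(Z, r) = -18 (s(Z, r) = -1*6*3 = -6*3 = -18)
s(171, 354) - 243444 = -18 - 243444 = -243462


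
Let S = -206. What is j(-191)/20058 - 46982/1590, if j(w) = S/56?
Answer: -1465910141/49610120 ≈ -29.549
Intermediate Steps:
j(w) = -103/28 (j(w) = -206/56 = -206*1/56 = -103/28)
j(-191)/20058 - 46982/1590 = -103/28/20058 - 46982/1590 = -103/28*1/20058 - 46982*1/1590 = -103/561624 - 23491/795 = -1465910141/49610120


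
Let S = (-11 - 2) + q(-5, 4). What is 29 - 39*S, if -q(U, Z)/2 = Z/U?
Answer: 2368/5 ≈ 473.60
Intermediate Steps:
q(U, Z) = -2*Z/U
S = -57/5 (S = (-11 - 2) - 2*4/(-5) = -13 - 2*4*(-⅕) = -13 + 8/5 = -57/5 ≈ -11.400)
29 - 39*S = 29 - 39*(-57/5) = 29 + 2223/5 = 2368/5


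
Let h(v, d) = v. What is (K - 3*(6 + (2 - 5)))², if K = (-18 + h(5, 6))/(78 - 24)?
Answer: 249001/2916 ≈ 85.391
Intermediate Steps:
K = -13/54 (K = (-18 + 5)/(78 - 24) = -13/54 ≈ -0.24074)
(K - 3*(6 + (2 - 5)))² = (-13/54 - 3*(6 + (2 - 5)))² = (-13/54 - 3*(6 - 3))² = (-13/54 - 3*3)² = (-13/54 - 9)² = (-499/54)² = 249001/2916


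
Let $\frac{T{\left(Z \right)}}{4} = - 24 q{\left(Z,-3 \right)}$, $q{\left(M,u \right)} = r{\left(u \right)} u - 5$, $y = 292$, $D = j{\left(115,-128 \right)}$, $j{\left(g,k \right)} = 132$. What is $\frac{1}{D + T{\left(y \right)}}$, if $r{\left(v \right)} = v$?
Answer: $- \frac{1}{252} \approx -0.0039683$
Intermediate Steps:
$D = 132$
$q{\left(M,u \right)} = -5 + u^{2}$ ($q{\left(M,u \right)} = u u - 5 = u^{2} - 5 = -5 + u^{2}$)
$T{\left(Z \right)} = -384$ ($T{\left(Z \right)} = 4 \left(- 24 \left(-5 + \left(-3\right)^{2}\right)\right) = 4 \left(- 24 \left(-5 + 9\right)\right) = 4 \left(\left(-24\right) 4\right) = 4 \left(-96\right) = -384$)
$\frac{1}{D + T{\left(y \right)}} = \frac{1}{132 - 384} = \frac{1}{-252} = - \frac{1}{252}$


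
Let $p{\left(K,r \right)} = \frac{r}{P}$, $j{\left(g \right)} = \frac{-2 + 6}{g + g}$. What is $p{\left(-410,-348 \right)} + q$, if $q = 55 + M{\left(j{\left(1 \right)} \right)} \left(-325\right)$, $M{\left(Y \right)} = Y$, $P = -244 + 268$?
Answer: $- \frac{1219}{2} \approx -609.5$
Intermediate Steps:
$P = 24$
$j{\left(g \right)} = \frac{2}{g}$ ($j{\left(g \right)} = \frac{4}{2 g} = 4 \frac{1}{2 g} = \frac{2}{g}$)
$p{\left(K,r \right)} = \frac{r}{24}$
$q = -595$ ($q = 55 + \frac{2}{1} \left(-325\right) = 55 + 2 \cdot 1 \left(-325\right) = 55 + 2 \left(-325\right) = 55 - 650 = -595$)
$p{\left(-410,-348 \right)} + q = \frac{1}{24} \left(-348\right) - 595 = - \frac{29}{2} - 595 = - \frac{1219}{2}$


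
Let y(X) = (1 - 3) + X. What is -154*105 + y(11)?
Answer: -16161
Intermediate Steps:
y(X) = -2 + X
-154*105 + y(11) = -154*105 + (-2 + 11) = -16170 + 9 = -16161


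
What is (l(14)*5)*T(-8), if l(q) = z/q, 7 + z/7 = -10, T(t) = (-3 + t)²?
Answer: -10285/2 ≈ -5142.5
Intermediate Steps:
z = -119 (z = -49 + 7*(-10) = -49 - 70 = -119)
l(q) = -119/q
(l(14)*5)*T(-8) = (-119/14*5)*(-3 - 8)² = (-119*1/14*5)*(-11)² = -17/2*5*121 = -85/2*121 = -10285/2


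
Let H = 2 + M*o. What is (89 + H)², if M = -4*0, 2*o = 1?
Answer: 8281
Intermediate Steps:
o = ½ (o = (½)*1 = ½ ≈ 0.50000)
M = 0
H = 2 (H = 2 + 0*(½) = 2 + 0 = 2)
(89 + H)² = (89 + 2)² = 91² = 8281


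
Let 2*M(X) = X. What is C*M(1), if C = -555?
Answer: -555/2 ≈ -277.50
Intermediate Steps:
M(X) = X/2
C*M(1) = -555/2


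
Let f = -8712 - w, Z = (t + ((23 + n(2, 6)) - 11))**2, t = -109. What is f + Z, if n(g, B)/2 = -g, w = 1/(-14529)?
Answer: 21633682/14529 ≈ 1489.0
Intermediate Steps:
w = -1/14529 ≈ -6.8828e-5
n(g, B) = -2*g (n(g, B) = 2*(-g) = -2*g)
Z = 10201 (Z = (-109 + ((23 - 2*2) - 11))**2 = (-109 + ((23 - 4) - 11))**2 = (-109 + (19 - 11))**2 = (-109 + 8)**2 = (-101)**2 = 10201)
f = -126576647/14529 (f = -8712 - 1*(-1/14529) = -8712 + 1/14529 = -126576647/14529 ≈ -8712.0)
f + Z = -126576647/14529 + 10201 = 21633682/14529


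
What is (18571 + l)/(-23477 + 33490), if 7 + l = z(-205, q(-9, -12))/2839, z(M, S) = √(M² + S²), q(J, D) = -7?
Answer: 1092/589 + √42074/28426907 ≈ 1.8540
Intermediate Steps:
l = -7 + √42074/2839 (l = -7 + √((-205)² + (-7)²)/2839 = -7 + √(42025 + 49)*(1/2839) = -7 + √42074*(1/2839) = -7 + √42074/2839 ≈ -6.9277)
(18571 + l)/(-23477 + 33490) = (18571 + (-7 + √42074/2839))/(-23477 + 33490) = (18564 + √42074/2839)/10013 = (18564 + √42074/2839)*(1/10013) = 1092/589 + √42074/28426907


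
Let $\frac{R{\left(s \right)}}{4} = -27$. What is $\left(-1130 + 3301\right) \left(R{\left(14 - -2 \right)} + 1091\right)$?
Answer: $2134093$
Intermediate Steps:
$R{\left(s \right)} = -108$ ($R{\left(s \right)} = 4 \left(-27\right) = -108$)
$\left(-1130 + 3301\right) \left(R{\left(14 - -2 \right)} + 1091\right) = \left(-1130 + 3301\right) \left(-108 + 1091\right) = 2171 \cdot 983 = 2134093$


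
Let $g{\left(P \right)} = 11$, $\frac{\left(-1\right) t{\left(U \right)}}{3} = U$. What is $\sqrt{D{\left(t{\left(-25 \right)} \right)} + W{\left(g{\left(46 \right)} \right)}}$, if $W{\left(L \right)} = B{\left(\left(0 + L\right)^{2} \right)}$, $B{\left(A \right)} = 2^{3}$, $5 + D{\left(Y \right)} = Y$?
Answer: $\sqrt{78} \approx 8.8318$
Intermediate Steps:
$t{\left(U \right)} = - 3 U$
$D{\left(Y \right)} = -5 + Y$
$B{\left(A \right)} = 8$
$W{\left(L \right)} = 8$
$\sqrt{D{\left(t{\left(-25 \right)} \right)} + W{\left(g{\left(46 \right)} \right)}} = \sqrt{\left(-5 - -75\right) + 8} = \sqrt{\left(-5 + 75\right) + 8} = \sqrt{70 + 8} = \sqrt{78}$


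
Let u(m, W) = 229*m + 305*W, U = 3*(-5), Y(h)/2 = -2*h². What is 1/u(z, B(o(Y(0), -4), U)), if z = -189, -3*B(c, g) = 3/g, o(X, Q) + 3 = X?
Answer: -3/129782 ≈ -2.3116e-5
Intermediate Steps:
Y(h) = -4*h² (Y(h) = 2*(-2*h²) = -4*h²)
U = -15
o(X, Q) = -3 + X
B(c, g) = -1/g
1/u(z, B(o(Y(0), -4), U)) = 1/(229*(-189) + 305*(-1/(-15))) = 1/(-43281 + 305*(-1*(-1/15))) = 1/(-43281 + 305*(1/15)) = 1/(-43281 + 61/3) = 1/(-129782/3) = -3/129782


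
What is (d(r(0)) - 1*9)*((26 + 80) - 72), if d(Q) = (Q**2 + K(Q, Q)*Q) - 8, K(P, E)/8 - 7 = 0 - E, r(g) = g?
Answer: -578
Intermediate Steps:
K(P, E) = 56 - 8*E (K(P, E) = 56 + 8*(0 - E) = 56 + 8*(-E) = 56 - 8*E)
d(Q) = -8 + Q**2 + Q*(56 - 8*Q) (d(Q) = (Q**2 + (56 - 8*Q)*Q) - 8 = (Q**2 + Q*(56 - 8*Q)) - 8 = -8 + Q**2 + Q*(56 - 8*Q))
(d(r(0)) - 1*9)*((26 + 80) - 72) = ((-8 - 7*0**2 + 56*0) - 1*9)*((26 + 80) - 72) = ((-8 - 7*0 + 0) - 9)*(106 - 72) = ((-8 + 0 + 0) - 9)*34 = (-8 - 9)*34 = -17*34 = -578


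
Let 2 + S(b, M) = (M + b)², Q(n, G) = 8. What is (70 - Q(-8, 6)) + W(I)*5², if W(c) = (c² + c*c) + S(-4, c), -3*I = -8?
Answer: 412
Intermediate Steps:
I = 8/3 (I = -⅓*(-8) = 8/3 ≈ 2.6667)
S(b, M) = -2 + (M + b)²
W(c) = -2 + (-4 + c)² + 2*c² (W(c) = (c² + c*c) + (-2 + (c - 4)²) = (c² + c²) + (-2 + (-4 + c)²) = 2*c² + (-2 + (-4 + c)²) = -2 + (-4 + c)² + 2*c²)
(70 - Q(-8, 6)) + W(I)*5² = (70 - 1*8) + (14 - 8*8/3 + 3*(8/3)²)*5² = (70 - 8) + (14 - 64/3 + 3*(64/9))*25 = 62 + (14 - 64/3 + 64/3)*25 = 62 + 14*25 = 62 + 350 = 412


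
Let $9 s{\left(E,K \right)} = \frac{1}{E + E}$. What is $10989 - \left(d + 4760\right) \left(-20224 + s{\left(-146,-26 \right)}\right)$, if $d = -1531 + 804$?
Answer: $\frac{214377477301}{2628} \approx 8.1574 \cdot 10^{7}$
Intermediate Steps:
$s{\left(E,K \right)} = \frac{1}{18 E}$ ($s{\left(E,K \right)} = \frac{1}{9 \left(E + E\right)} = \frac{1}{9 \cdot 2 E} = \frac{\frac{1}{2} \frac{1}{E}}{9} = \frac{1}{18 E}$)
$d = -727$
$10989 - \left(d + 4760\right) \left(-20224 + s{\left(-146,-26 \right)}\right) = 10989 - \left(-727 + 4760\right) \left(-20224 + \frac{1}{18 \left(-146\right)}\right) = 10989 - 4033 \left(-20224 + \frac{1}{18} \left(- \frac{1}{146}\right)\right) = 10989 - 4033 \left(-20224 - \frac{1}{2628}\right) = 10989 - 4033 \left(- \frac{53148673}{2628}\right) = 10989 - - \frac{214348598209}{2628} = 10989 + \frac{214348598209}{2628} = \frac{214377477301}{2628}$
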